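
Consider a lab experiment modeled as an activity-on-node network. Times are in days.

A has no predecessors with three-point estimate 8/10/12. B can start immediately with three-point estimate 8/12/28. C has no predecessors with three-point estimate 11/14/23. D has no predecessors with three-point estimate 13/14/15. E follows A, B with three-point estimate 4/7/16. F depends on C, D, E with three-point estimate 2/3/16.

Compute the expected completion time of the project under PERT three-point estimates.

te_A = (8 + 4·10 + 12)/6 = 60/6 = 10
te_B = (8 + 4·12 + 28)/6 = 84/6 = 14
te_C = (11 + 4·14 + 23)/6 = 90/6 = 15
te_D = (13 + 4·14 + 15)/6 = 84/6 = 14
te_E = (4 + 4·7 + 16)/6 = 48/6 = 8
te_F = (2 + 4·3 + 16)/6 = 30/6 = 5

Forward pass:
ES_A = 0; EF_A = 10
ES_B = 0; EF_B = 14
ES_C = 0; EF_C = 15
ES_D = 0; EF_D = 14
ES_E = max(EF_A=10, EF_B=14) = 14; EF_E = 14+8 = 22
ES_F = max(EF_C=15, EF_D=14, EF_E=22) = 22; EF_F = 22+5 = 27
Expected project duration μ = 27 days. Critical path: B → E → F.

27 days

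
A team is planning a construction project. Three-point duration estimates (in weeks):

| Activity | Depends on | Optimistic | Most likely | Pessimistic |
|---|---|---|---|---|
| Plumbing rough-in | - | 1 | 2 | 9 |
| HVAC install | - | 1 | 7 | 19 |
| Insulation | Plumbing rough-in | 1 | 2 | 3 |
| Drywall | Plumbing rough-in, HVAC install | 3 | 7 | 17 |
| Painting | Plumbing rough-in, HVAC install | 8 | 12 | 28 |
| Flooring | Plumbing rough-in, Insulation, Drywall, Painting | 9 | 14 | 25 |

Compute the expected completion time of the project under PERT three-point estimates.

te_Plumbing rough-in = (1 + 4·2 + 9)/6 = 18/6 = 3
te_HVAC install = (1 + 4·7 + 19)/6 = 48/6 = 8
te_Insulation = (1 + 4·2 + 3)/6 = 12/6 = 2
te_Drywall = (3 + 4·7 + 17)/6 = 48/6 = 8
te_Painting = (8 + 4·12 + 28)/6 = 84/6 = 14
te_Flooring = (9 + 4·14 + 25)/6 = 90/6 = 15

Forward pass:
ES_Plumbing rough-in = 0; EF_Plumbing rough-in = 3
ES_HVAC install = 0; EF_HVAC install = 8
ES_Insulation = 3; EF_Insulation = 3+2 = 5
ES_Drywall = max(EF_Plumbing rough-in=3, EF_HVAC install=8) = 8; EF_Drywall = 8+8 = 16
ES_Painting = max(EF_Plumbing rough-in=3, EF_HVAC install=8) = 8; EF_Painting = 8+14 = 22
ES_Flooring = max(EF_Plumbing rough-in=3, EF_Insulation=5, EF_Drywall=16, EF_Painting=22) = 22; EF_Flooring = 22+15 = 37
Expected project duration μ = 37 weeks. Critical path: HVAC install → Painting → Flooring.

37 weeks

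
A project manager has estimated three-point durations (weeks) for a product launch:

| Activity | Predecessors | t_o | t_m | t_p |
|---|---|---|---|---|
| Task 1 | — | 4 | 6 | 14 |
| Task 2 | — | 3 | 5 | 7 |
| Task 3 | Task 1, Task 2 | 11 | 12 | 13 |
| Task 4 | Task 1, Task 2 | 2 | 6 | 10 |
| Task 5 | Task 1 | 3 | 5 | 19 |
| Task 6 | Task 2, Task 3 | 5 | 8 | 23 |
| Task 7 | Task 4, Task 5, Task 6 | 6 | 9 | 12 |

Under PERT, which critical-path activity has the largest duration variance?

te_Task 1 = (4 + 4·6 + 14)/6 = 42/6 = 7; σ²_Task 1 = ((14−4)/6)² = 2.778
te_Task 2 = (3 + 4·5 + 7)/6 = 30/6 = 5; σ²_Task 2 = ((7−3)/6)² = 0.444
te_Task 3 = (11 + 4·12 + 13)/6 = 72/6 = 12; σ²_Task 3 = ((13−11)/6)² = 0.111
te_Task 4 = (2 + 4·6 + 10)/6 = 36/6 = 6; σ²_Task 4 = ((10−2)/6)² = 1.778
te_Task 5 = (3 + 4·5 + 19)/6 = 42/6 = 7; σ²_Task 5 = ((19−3)/6)² = 7.111
te_Task 6 = (5 + 4·8 + 23)/6 = 60/6 = 10; σ²_Task 6 = ((23−5)/6)² = 9.000
te_Task 7 = (6 + 4·9 + 12)/6 = 54/6 = 9; σ²_Task 7 = ((12−6)/6)² = 1.000

Forward pass:
ES_Task 1 = 0; EF_Task 1 = 7
ES_Task 2 = 0; EF_Task 2 = 5
ES_Task 3 = max(EF_Task 1=7, EF_Task 2=5) = 7; EF_Task 3 = 7+12 = 19
ES_Task 4 = max(EF_Task 1=7, EF_Task 2=5) = 7; EF_Task 4 = 7+6 = 13
ES_Task 5 = 7; EF_Task 5 = 7+7 = 14
ES_Task 6 = max(EF_Task 2=5, EF_Task 3=19) = 19; EF_Task 6 = 19+10 = 29
ES_Task 7 = max(EF_Task 4=13, EF_Task 5=14, EF_Task 6=29) = 29; EF_Task 7 = 29+9 = 38
Expected project duration μ = 38 weeks. Critical path: Task 1 → Task 3 → Task 6 → Task 7.

Variances on critical path: σ²_Task 1=2.778, σ²_Task 3=0.111, σ²_Task 6=9.000, σ²_Task 7=1.000.
Largest is σ²_Task 6 = 9.000.

Task 6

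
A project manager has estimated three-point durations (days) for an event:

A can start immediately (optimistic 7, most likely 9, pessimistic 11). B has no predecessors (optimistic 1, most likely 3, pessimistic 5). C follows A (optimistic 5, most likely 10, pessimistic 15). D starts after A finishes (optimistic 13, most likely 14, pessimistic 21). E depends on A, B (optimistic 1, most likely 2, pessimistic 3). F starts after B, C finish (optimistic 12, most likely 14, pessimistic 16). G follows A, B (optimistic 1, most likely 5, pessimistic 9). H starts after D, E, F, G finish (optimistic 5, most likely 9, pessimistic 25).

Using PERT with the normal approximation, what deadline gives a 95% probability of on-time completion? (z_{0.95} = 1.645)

50.3 days

te_A = (7 + 4·9 + 11)/6 = 54/6 = 9; σ²_A = ((11−7)/6)² = 0.444
te_B = (1 + 4·3 + 5)/6 = 18/6 = 3; σ²_B = ((5−1)/6)² = 0.444
te_C = (5 + 4·10 + 15)/6 = 60/6 = 10; σ²_C = ((15−5)/6)² = 2.778
te_D = (13 + 4·14 + 21)/6 = 90/6 = 15; σ²_D = ((21−13)/6)² = 1.778
te_E = (1 + 4·2 + 3)/6 = 12/6 = 2; σ²_E = ((3−1)/6)² = 0.111
te_F = (12 + 4·14 + 16)/6 = 84/6 = 14; σ²_F = ((16−12)/6)² = 0.444
te_G = (1 + 4·5 + 9)/6 = 30/6 = 5; σ²_G = ((9−1)/6)² = 1.778
te_H = (5 + 4·9 + 25)/6 = 66/6 = 11; σ²_H = ((25−5)/6)² = 11.111

Forward pass:
ES_A = 0; EF_A = 9
ES_B = 0; EF_B = 3
ES_C = 9; EF_C = 9+10 = 19
ES_D = 9; EF_D = 9+15 = 24
ES_E = max(EF_A=9, EF_B=3) = 9; EF_E = 9+2 = 11
ES_F = max(EF_B=3, EF_C=19) = 19; EF_F = 19+14 = 33
ES_G = max(EF_A=9, EF_B=3) = 9; EF_G = 9+5 = 14
ES_H = max(EF_D=24, EF_E=11, EF_F=33, EF_G=14) = 33; EF_H = 33+11 = 44
Expected project duration μ = 44 days. Critical path: A → C → F → H.

Variance along critical path = 0.444 + 2.778 + 0.444 + 11.111 = 14.778; σ = 3.844 days.
D = μ + z·σ = 44 + 1.645·3.844 = 50.3 days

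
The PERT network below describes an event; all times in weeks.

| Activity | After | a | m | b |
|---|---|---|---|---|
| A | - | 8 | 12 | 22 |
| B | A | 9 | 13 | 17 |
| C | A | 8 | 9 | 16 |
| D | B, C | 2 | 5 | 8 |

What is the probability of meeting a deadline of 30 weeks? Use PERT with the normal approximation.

te_A = (8 + 4·12 + 22)/6 = 78/6 = 13; σ²_A = ((22−8)/6)² = 5.444
te_B = (9 + 4·13 + 17)/6 = 78/6 = 13; σ²_B = ((17−9)/6)² = 1.778
te_C = (8 + 4·9 + 16)/6 = 60/6 = 10; σ²_C = ((16−8)/6)² = 1.778
te_D = (2 + 4·5 + 8)/6 = 30/6 = 5; σ²_D = ((8−2)/6)² = 1.000

Forward pass:
ES_A = 0; EF_A = 13
ES_B = 13; EF_B = 13+13 = 26
ES_C = 13; EF_C = 13+10 = 23
ES_D = max(EF_B=26, EF_C=23) = 26; EF_D = 26+5 = 31
Expected project duration μ = 31 weeks. Critical path: A → B → D.

Variance along critical path = 5.444 + 1.778 + 1.000 = 8.222; σ = √8.222 = 2.867 weeks.
Z = (30 − 31) / 2.867 = -0.349
P(T ≤ 30) = Φ(-0.349) ≈ 0.364

0.364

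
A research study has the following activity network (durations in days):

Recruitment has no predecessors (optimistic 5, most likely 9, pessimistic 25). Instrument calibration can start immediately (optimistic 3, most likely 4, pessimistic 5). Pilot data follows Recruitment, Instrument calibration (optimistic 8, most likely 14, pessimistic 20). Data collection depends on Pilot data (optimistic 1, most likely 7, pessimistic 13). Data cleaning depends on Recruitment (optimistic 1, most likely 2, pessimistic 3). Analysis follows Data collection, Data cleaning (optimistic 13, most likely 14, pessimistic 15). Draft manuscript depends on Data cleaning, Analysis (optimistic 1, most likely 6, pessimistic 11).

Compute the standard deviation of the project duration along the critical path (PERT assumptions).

te_Recruitment = (5 + 4·9 + 25)/6 = 66/6 = 11; σ²_Recruitment = ((25−5)/6)² = 11.111
te_Instrument calibration = (3 + 4·4 + 5)/6 = 24/6 = 4; σ²_Instrument calibration = ((5−3)/6)² = 0.111
te_Pilot data = (8 + 4·14 + 20)/6 = 84/6 = 14; σ²_Pilot data = ((20−8)/6)² = 4.000
te_Data collection = (1 + 4·7 + 13)/6 = 42/6 = 7; σ²_Data collection = ((13−1)/6)² = 4.000
te_Data cleaning = (1 + 4·2 + 3)/6 = 12/6 = 2; σ²_Data cleaning = ((3−1)/6)² = 0.111
te_Analysis = (13 + 4·14 + 15)/6 = 84/6 = 14; σ²_Analysis = ((15−13)/6)² = 0.111
te_Draft manuscript = (1 + 4·6 + 11)/6 = 36/6 = 6; σ²_Draft manuscript = ((11−1)/6)² = 2.778

Forward pass:
ES_Recruitment = 0; EF_Recruitment = 11
ES_Instrument calibration = 0; EF_Instrument calibration = 4
ES_Pilot data = max(EF_Recruitment=11, EF_Instrument calibration=4) = 11; EF_Pilot data = 11+14 = 25
ES_Data collection = 25; EF_Data collection = 25+7 = 32
ES_Data cleaning = 11; EF_Data cleaning = 11+2 = 13
ES_Analysis = max(EF_Data collection=32, EF_Data cleaning=13) = 32; EF_Analysis = 32+14 = 46
ES_Draft manuscript = max(EF_Data cleaning=13, EF_Analysis=46) = 46; EF_Draft manuscript = 46+6 = 52
Expected project duration μ = 52 days. Critical path: Recruitment → Pilot data → Data collection → Analysis → Draft manuscript.

Variance along critical path = 11.111 + 4.000 + 4.000 + 0.111 + 2.778 = 22.000
σ = √22.000 = 4.690 days

4.69 days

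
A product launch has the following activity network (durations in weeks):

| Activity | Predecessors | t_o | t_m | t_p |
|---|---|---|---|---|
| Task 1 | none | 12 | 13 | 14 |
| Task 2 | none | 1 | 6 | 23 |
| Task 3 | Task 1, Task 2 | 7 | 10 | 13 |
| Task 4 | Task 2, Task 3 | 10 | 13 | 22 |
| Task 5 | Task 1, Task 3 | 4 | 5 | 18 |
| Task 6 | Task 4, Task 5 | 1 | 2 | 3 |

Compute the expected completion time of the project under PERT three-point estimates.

te_Task 1 = (12 + 4·13 + 14)/6 = 78/6 = 13
te_Task 2 = (1 + 4·6 + 23)/6 = 48/6 = 8
te_Task 3 = (7 + 4·10 + 13)/6 = 60/6 = 10
te_Task 4 = (10 + 4·13 + 22)/6 = 84/6 = 14
te_Task 5 = (4 + 4·5 + 18)/6 = 42/6 = 7
te_Task 6 = (1 + 4·2 + 3)/6 = 12/6 = 2

Forward pass:
ES_Task 1 = 0; EF_Task 1 = 13
ES_Task 2 = 0; EF_Task 2 = 8
ES_Task 3 = max(EF_Task 1=13, EF_Task 2=8) = 13; EF_Task 3 = 13+10 = 23
ES_Task 4 = max(EF_Task 2=8, EF_Task 3=23) = 23; EF_Task 4 = 23+14 = 37
ES_Task 5 = max(EF_Task 1=13, EF_Task 3=23) = 23; EF_Task 5 = 23+7 = 30
ES_Task 6 = max(EF_Task 4=37, EF_Task 5=30) = 37; EF_Task 6 = 37+2 = 39
Expected project duration μ = 39 weeks. Critical path: Task 1 → Task 3 → Task 4 → Task 6.

39 weeks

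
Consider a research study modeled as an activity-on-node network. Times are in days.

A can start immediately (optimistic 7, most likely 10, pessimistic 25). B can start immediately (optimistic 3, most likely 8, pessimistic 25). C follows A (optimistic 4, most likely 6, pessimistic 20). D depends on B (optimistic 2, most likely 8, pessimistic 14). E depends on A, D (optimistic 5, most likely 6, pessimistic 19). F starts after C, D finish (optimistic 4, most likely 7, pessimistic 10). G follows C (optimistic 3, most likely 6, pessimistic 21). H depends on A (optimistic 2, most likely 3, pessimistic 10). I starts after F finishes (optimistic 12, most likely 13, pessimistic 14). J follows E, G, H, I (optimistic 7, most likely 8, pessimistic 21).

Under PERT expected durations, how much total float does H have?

24 days

te_A = (7 + 4·10 + 25)/6 = 72/6 = 12
te_B = (3 + 4·8 + 25)/6 = 60/6 = 10
te_C = (4 + 4·6 + 20)/6 = 48/6 = 8
te_D = (2 + 4·8 + 14)/6 = 48/6 = 8
te_E = (5 + 4·6 + 19)/6 = 48/6 = 8
te_F = (4 + 4·7 + 10)/6 = 42/6 = 7
te_G = (3 + 4·6 + 21)/6 = 48/6 = 8
te_H = (2 + 4·3 + 10)/6 = 24/6 = 4
te_I = (12 + 4·13 + 14)/6 = 78/6 = 13
te_J = (7 + 4·8 + 21)/6 = 60/6 = 10

Forward pass:
ES_A = 0; EF_A = 12
ES_B = 0; EF_B = 10
ES_C = 12; EF_C = 12+8 = 20
ES_D = 10; EF_D = 10+8 = 18
ES_E = max(EF_A=12, EF_D=18) = 18; EF_E = 18+8 = 26
ES_F = max(EF_C=20, EF_D=18) = 20; EF_F = 20+7 = 27
ES_G = 20; EF_G = 20+8 = 28
ES_H = 12; EF_H = 12+4 = 16
ES_I = 27; EF_I = 27+13 = 40
ES_J = max(EF_E=26, EF_G=28, EF_H=16, EF_I=40) = 40; EF_J = 40+10 = 50
Expected project duration μ = 50 days. Critical path: A → C → F → I → J.

Backward pass:
LF_J = 50; LS_J = 50−10 = 40
LF_I = LS_J = 40; LS_I = 40−13 = 27
LF_H = LS_J = 40; LS_H = 40−4 = 36
LF_G = LS_J = 40; LS_G = 40−8 = 32
LF_F = LS_I = 27; LS_F = 27−7 = 20
LF_E = LS_J = 40; LS_E = 40−8 = 32
LF_D = min(LS_E=32, LS_F=20) = 20; LS_D = 20−8 = 12
LF_C = min(LS_F=20, LS_G=32) = 20; LS_C = 20−8 = 12
LF_B = LS_D = 12; LS_B = 12−10 = 2
LF_A = min(LS_C=12, LS_E=32, LS_H=36) = 12; LS_A = 12−12 = 0
Slack_H = LS_H − ES_H = 36 − 12 = 24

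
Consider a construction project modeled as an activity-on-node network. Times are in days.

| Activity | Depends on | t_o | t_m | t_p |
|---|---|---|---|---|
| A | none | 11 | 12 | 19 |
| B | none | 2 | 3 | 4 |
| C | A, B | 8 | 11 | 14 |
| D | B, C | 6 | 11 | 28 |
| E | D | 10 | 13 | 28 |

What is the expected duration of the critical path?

52 days

te_A = (11 + 4·12 + 19)/6 = 78/6 = 13
te_B = (2 + 4·3 + 4)/6 = 18/6 = 3
te_C = (8 + 4·11 + 14)/6 = 66/6 = 11
te_D = (6 + 4·11 + 28)/6 = 78/6 = 13
te_E = (10 + 4·13 + 28)/6 = 90/6 = 15

Forward pass:
ES_A = 0; EF_A = 13
ES_B = 0; EF_B = 3
ES_C = max(EF_A=13, EF_B=3) = 13; EF_C = 13+11 = 24
ES_D = max(EF_B=3, EF_C=24) = 24; EF_D = 24+13 = 37
ES_E = 37; EF_E = 37+15 = 52
Expected project duration μ = 52 days. Critical path: A → C → D → E.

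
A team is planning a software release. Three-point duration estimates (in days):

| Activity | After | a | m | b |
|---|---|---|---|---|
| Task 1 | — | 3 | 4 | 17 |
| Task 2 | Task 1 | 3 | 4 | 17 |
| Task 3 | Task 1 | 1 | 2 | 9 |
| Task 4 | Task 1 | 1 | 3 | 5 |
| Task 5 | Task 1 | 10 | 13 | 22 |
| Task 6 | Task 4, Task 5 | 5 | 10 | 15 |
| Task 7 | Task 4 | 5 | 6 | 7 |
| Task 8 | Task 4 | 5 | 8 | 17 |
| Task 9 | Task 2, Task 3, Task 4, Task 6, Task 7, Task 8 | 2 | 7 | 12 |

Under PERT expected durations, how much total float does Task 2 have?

te_Task 1 = (3 + 4·4 + 17)/6 = 36/6 = 6
te_Task 2 = (3 + 4·4 + 17)/6 = 36/6 = 6
te_Task 3 = (1 + 4·2 + 9)/6 = 18/6 = 3
te_Task 4 = (1 + 4·3 + 5)/6 = 18/6 = 3
te_Task 5 = (10 + 4·13 + 22)/6 = 84/6 = 14
te_Task 6 = (5 + 4·10 + 15)/6 = 60/6 = 10
te_Task 7 = (5 + 4·6 + 7)/6 = 36/6 = 6
te_Task 8 = (5 + 4·8 + 17)/6 = 54/6 = 9
te_Task 9 = (2 + 4·7 + 12)/6 = 42/6 = 7

Forward pass:
ES_Task 1 = 0; EF_Task 1 = 6
ES_Task 2 = 6; EF_Task 2 = 6+6 = 12
ES_Task 3 = 6; EF_Task 3 = 6+3 = 9
ES_Task 4 = 6; EF_Task 4 = 6+3 = 9
ES_Task 5 = 6; EF_Task 5 = 6+14 = 20
ES_Task 6 = max(EF_Task 4=9, EF_Task 5=20) = 20; EF_Task 6 = 20+10 = 30
ES_Task 7 = 9; EF_Task 7 = 9+6 = 15
ES_Task 8 = 9; EF_Task 8 = 9+9 = 18
ES_Task 9 = max(EF_Task 2=12, EF_Task 3=9, EF_Task 4=9, EF_Task 6=30, EF_Task 7=15, EF_Task 8=18) = 30; EF_Task 9 = 30+7 = 37
Expected project duration μ = 37 days. Critical path: Task 1 → Task 5 → Task 6 → Task 9.

Backward pass:
LF_Task 9 = 37; LS_Task 9 = 37−7 = 30
LF_Task 8 = LS_Task 9 = 30; LS_Task 8 = 30−9 = 21
LF_Task 7 = LS_Task 9 = 30; LS_Task 7 = 30−6 = 24
LF_Task 6 = LS_Task 9 = 30; LS_Task 6 = 30−10 = 20
LF_Task 5 = LS_Task 6 = 20; LS_Task 5 = 20−14 = 6
LF_Task 4 = min(LS_Task 6=20, LS_Task 7=24, LS_Task 8=21, LS_Task 9=30) = 20; LS_Task 4 = 20−3 = 17
LF_Task 3 = LS_Task 9 = 30; LS_Task 3 = 30−3 = 27
LF_Task 2 = LS_Task 9 = 30; LS_Task 2 = 30−6 = 24
LF_Task 1 = min(LS_Task 2=24, LS_Task 3=27, LS_Task 4=17, LS_Task 5=6) = 6; LS_Task 1 = 6−6 = 0
Slack_Task 2 = LS_Task 2 − ES_Task 2 = 24 − 6 = 18

18 days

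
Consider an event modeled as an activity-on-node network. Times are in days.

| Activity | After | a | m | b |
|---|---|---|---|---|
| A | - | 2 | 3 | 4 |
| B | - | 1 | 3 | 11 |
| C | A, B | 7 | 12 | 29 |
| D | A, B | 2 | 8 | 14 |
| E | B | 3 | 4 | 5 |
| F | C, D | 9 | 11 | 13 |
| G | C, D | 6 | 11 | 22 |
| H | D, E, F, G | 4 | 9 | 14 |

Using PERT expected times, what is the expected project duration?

39 days

te_A = (2 + 4·3 + 4)/6 = 18/6 = 3
te_B = (1 + 4·3 + 11)/6 = 24/6 = 4
te_C = (7 + 4·12 + 29)/6 = 84/6 = 14
te_D = (2 + 4·8 + 14)/6 = 48/6 = 8
te_E = (3 + 4·4 + 5)/6 = 24/6 = 4
te_F = (9 + 4·11 + 13)/6 = 66/6 = 11
te_G = (6 + 4·11 + 22)/6 = 72/6 = 12
te_H = (4 + 4·9 + 14)/6 = 54/6 = 9

Forward pass:
ES_A = 0; EF_A = 3
ES_B = 0; EF_B = 4
ES_C = max(EF_A=3, EF_B=4) = 4; EF_C = 4+14 = 18
ES_D = max(EF_A=3, EF_B=4) = 4; EF_D = 4+8 = 12
ES_E = 4; EF_E = 4+4 = 8
ES_F = max(EF_C=18, EF_D=12) = 18; EF_F = 18+11 = 29
ES_G = max(EF_C=18, EF_D=12) = 18; EF_G = 18+12 = 30
ES_H = max(EF_D=12, EF_E=8, EF_F=29, EF_G=30) = 30; EF_H = 30+9 = 39
Expected project duration μ = 39 days. Critical path: B → C → G → H.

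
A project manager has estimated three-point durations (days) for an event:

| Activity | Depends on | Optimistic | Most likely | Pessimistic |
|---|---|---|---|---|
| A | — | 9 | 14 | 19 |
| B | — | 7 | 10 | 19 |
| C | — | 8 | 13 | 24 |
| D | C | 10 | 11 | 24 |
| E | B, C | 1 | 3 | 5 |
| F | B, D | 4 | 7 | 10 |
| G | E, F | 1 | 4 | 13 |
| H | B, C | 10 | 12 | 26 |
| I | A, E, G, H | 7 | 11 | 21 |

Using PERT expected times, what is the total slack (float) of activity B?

14 days

te_A = (9 + 4·14 + 19)/6 = 84/6 = 14
te_B = (7 + 4·10 + 19)/6 = 66/6 = 11
te_C = (8 + 4·13 + 24)/6 = 84/6 = 14
te_D = (10 + 4·11 + 24)/6 = 78/6 = 13
te_E = (1 + 4·3 + 5)/6 = 18/6 = 3
te_F = (4 + 4·7 + 10)/6 = 42/6 = 7
te_G = (1 + 4·4 + 13)/6 = 30/6 = 5
te_H = (10 + 4·12 + 26)/6 = 84/6 = 14
te_I = (7 + 4·11 + 21)/6 = 72/6 = 12

Forward pass:
ES_A = 0; EF_A = 14
ES_B = 0; EF_B = 11
ES_C = 0; EF_C = 14
ES_D = 14; EF_D = 14+13 = 27
ES_E = max(EF_B=11, EF_C=14) = 14; EF_E = 14+3 = 17
ES_F = max(EF_B=11, EF_D=27) = 27; EF_F = 27+7 = 34
ES_G = max(EF_E=17, EF_F=34) = 34; EF_G = 34+5 = 39
ES_H = max(EF_B=11, EF_C=14) = 14; EF_H = 14+14 = 28
ES_I = max(EF_A=14, EF_E=17, EF_G=39, EF_H=28) = 39; EF_I = 39+12 = 51
Expected project duration μ = 51 days. Critical path: C → D → F → G → I.

Backward pass:
LF_I = 51; LS_I = 51−12 = 39
LF_H = LS_I = 39; LS_H = 39−14 = 25
LF_G = LS_I = 39; LS_G = 39−5 = 34
LF_F = LS_G = 34; LS_F = 34−7 = 27
LF_E = min(LS_G=34, LS_I=39) = 34; LS_E = 34−3 = 31
LF_D = LS_F = 27; LS_D = 27−13 = 14
LF_C = min(LS_D=14, LS_E=31, LS_H=25) = 14; LS_C = 14−14 = 0
LF_B = min(LS_E=31, LS_F=27, LS_H=25) = 25; LS_B = 25−11 = 14
LF_A = LS_I = 39; LS_A = 39−14 = 25
Slack_B = LS_B − ES_B = 14 − 0 = 14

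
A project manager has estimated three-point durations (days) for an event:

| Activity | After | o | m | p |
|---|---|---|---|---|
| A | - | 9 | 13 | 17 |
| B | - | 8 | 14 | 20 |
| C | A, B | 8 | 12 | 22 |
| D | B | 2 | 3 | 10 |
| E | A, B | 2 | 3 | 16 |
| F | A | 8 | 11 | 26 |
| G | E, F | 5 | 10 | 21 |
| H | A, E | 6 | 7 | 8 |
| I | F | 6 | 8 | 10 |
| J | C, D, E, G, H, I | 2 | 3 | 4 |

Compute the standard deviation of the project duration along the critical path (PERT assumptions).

4.24 days

te_A = (9 + 4·13 + 17)/6 = 78/6 = 13; σ²_A = ((17−9)/6)² = 1.778
te_B = (8 + 4·14 + 20)/6 = 84/6 = 14; σ²_B = ((20−8)/6)² = 4.000
te_C = (8 + 4·12 + 22)/6 = 78/6 = 13; σ²_C = ((22−8)/6)² = 5.444
te_D = (2 + 4·3 + 10)/6 = 24/6 = 4; σ²_D = ((10−2)/6)² = 1.778
te_E = (2 + 4·3 + 16)/6 = 30/6 = 5; σ²_E = ((16−2)/6)² = 5.444
te_F = (8 + 4·11 + 26)/6 = 78/6 = 13; σ²_F = ((26−8)/6)² = 9.000
te_G = (5 + 4·10 + 21)/6 = 66/6 = 11; σ²_G = ((21−5)/6)² = 7.111
te_H = (6 + 4·7 + 8)/6 = 42/6 = 7; σ²_H = ((8−6)/6)² = 0.111
te_I = (6 + 4·8 + 10)/6 = 48/6 = 8; σ²_I = ((10−6)/6)² = 0.444
te_J = (2 + 4·3 + 4)/6 = 18/6 = 3; σ²_J = ((4−2)/6)² = 0.111

Forward pass:
ES_A = 0; EF_A = 13
ES_B = 0; EF_B = 14
ES_C = max(EF_A=13, EF_B=14) = 14; EF_C = 14+13 = 27
ES_D = 14; EF_D = 14+4 = 18
ES_E = max(EF_A=13, EF_B=14) = 14; EF_E = 14+5 = 19
ES_F = 13; EF_F = 13+13 = 26
ES_G = max(EF_E=19, EF_F=26) = 26; EF_G = 26+11 = 37
ES_H = max(EF_A=13, EF_E=19) = 19; EF_H = 19+7 = 26
ES_I = 26; EF_I = 26+8 = 34
ES_J = max(EF_C=27, EF_D=18, EF_E=19, EF_G=37, EF_H=26, EF_I=34) = 37; EF_J = 37+3 = 40
Expected project duration μ = 40 days. Critical path: A → F → G → J.

Variance along critical path = 1.778 + 9.000 + 7.111 + 0.111 = 18.000
σ = √18.000 = 4.243 days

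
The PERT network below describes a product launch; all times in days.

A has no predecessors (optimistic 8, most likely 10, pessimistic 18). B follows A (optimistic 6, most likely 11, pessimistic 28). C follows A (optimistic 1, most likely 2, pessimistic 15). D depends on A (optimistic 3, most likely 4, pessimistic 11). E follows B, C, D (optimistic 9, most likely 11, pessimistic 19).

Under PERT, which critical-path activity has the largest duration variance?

B

te_A = (8 + 4·10 + 18)/6 = 66/6 = 11; σ²_A = ((18−8)/6)² = 2.778
te_B = (6 + 4·11 + 28)/6 = 78/6 = 13; σ²_B = ((28−6)/6)² = 13.444
te_C = (1 + 4·2 + 15)/6 = 24/6 = 4; σ²_C = ((15−1)/6)² = 5.444
te_D = (3 + 4·4 + 11)/6 = 30/6 = 5; σ²_D = ((11−3)/6)² = 1.778
te_E = (9 + 4·11 + 19)/6 = 72/6 = 12; σ²_E = ((19−9)/6)² = 2.778

Forward pass:
ES_A = 0; EF_A = 11
ES_B = 11; EF_B = 11+13 = 24
ES_C = 11; EF_C = 11+4 = 15
ES_D = 11; EF_D = 11+5 = 16
ES_E = max(EF_B=24, EF_C=15, EF_D=16) = 24; EF_E = 24+12 = 36
Expected project duration μ = 36 days. Critical path: A → B → E.

Variances on critical path: σ²_A=2.778, σ²_B=13.444, σ²_E=2.778.
Largest is σ²_B = 13.444.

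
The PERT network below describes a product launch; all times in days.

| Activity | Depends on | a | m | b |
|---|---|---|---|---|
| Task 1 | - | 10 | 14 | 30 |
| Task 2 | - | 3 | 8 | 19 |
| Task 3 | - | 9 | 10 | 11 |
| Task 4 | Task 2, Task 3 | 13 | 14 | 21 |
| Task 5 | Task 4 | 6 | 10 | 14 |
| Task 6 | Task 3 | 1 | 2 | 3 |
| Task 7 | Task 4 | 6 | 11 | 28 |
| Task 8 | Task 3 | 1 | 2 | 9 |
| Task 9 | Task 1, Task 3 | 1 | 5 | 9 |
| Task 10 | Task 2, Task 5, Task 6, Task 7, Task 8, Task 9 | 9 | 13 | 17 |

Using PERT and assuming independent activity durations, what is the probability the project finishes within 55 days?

te_Task 1 = (10 + 4·14 + 30)/6 = 96/6 = 16; σ²_Task 1 = ((30−10)/6)² = 11.111
te_Task 2 = (3 + 4·8 + 19)/6 = 54/6 = 9; σ²_Task 2 = ((19−3)/6)² = 7.111
te_Task 3 = (9 + 4·10 + 11)/6 = 60/6 = 10; σ²_Task 3 = ((11−9)/6)² = 0.111
te_Task 4 = (13 + 4·14 + 21)/6 = 90/6 = 15; σ²_Task 4 = ((21−13)/6)² = 1.778
te_Task 5 = (6 + 4·10 + 14)/6 = 60/6 = 10; σ²_Task 5 = ((14−6)/6)² = 1.778
te_Task 6 = (1 + 4·2 + 3)/6 = 12/6 = 2; σ²_Task 6 = ((3−1)/6)² = 0.111
te_Task 7 = (6 + 4·11 + 28)/6 = 78/6 = 13; σ²_Task 7 = ((28−6)/6)² = 13.444
te_Task 8 = (1 + 4·2 + 9)/6 = 18/6 = 3; σ²_Task 8 = ((9−1)/6)² = 1.778
te_Task 9 = (1 + 4·5 + 9)/6 = 30/6 = 5; σ²_Task 9 = ((9−1)/6)² = 1.778
te_Task 10 = (9 + 4·13 + 17)/6 = 78/6 = 13; σ²_Task 10 = ((17−9)/6)² = 1.778

Forward pass:
ES_Task 1 = 0; EF_Task 1 = 16
ES_Task 2 = 0; EF_Task 2 = 9
ES_Task 3 = 0; EF_Task 3 = 10
ES_Task 4 = max(EF_Task 2=9, EF_Task 3=10) = 10; EF_Task 4 = 10+15 = 25
ES_Task 5 = 25; EF_Task 5 = 25+10 = 35
ES_Task 6 = 10; EF_Task 6 = 10+2 = 12
ES_Task 7 = 25; EF_Task 7 = 25+13 = 38
ES_Task 8 = 10; EF_Task 8 = 10+3 = 13
ES_Task 9 = max(EF_Task 1=16, EF_Task 3=10) = 16; EF_Task 9 = 16+5 = 21
ES_Task 10 = max(EF_Task 2=9, EF_Task 5=35, EF_Task 6=12, EF_Task 7=38, EF_Task 8=13, EF_Task 9=21) = 38; EF_Task 10 = 38+13 = 51
Expected project duration μ = 51 days. Critical path: Task 3 → Task 4 → Task 7 → Task 10.

Variance along critical path = 0.111 + 1.778 + 13.444 + 1.778 = 17.111; σ = √17.111 = 4.137 days.
Z = (55 − 51) / 4.137 = 0.967
P(T ≤ 55) = Φ(0.967) ≈ 0.833

0.833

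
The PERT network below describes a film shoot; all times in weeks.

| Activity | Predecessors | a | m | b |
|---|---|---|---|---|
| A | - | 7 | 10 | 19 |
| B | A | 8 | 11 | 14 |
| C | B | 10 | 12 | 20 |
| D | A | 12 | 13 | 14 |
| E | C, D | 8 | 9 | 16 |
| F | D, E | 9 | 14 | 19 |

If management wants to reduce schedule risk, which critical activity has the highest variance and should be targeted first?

A

te_A = (7 + 4·10 + 19)/6 = 66/6 = 11; σ²_A = ((19−7)/6)² = 4.000
te_B = (8 + 4·11 + 14)/6 = 66/6 = 11; σ²_B = ((14−8)/6)² = 1.000
te_C = (10 + 4·12 + 20)/6 = 78/6 = 13; σ²_C = ((20−10)/6)² = 2.778
te_D = (12 + 4·13 + 14)/6 = 78/6 = 13; σ²_D = ((14−12)/6)² = 0.111
te_E = (8 + 4·9 + 16)/6 = 60/6 = 10; σ²_E = ((16−8)/6)² = 1.778
te_F = (9 + 4·14 + 19)/6 = 84/6 = 14; σ²_F = ((19−9)/6)² = 2.778

Forward pass:
ES_A = 0; EF_A = 11
ES_B = 11; EF_B = 11+11 = 22
ES_C = 22; EF_C = 22+13 = 35
ES_D = 11; EF_D = 11+13 = 24
ES_E = max(EF_C=35, EF_D=24) = 35; EF_E = 35+10 = 45
ES_F = max(EF_D=24, EF_E=45) = 45; EF_F = 45+14 = 59
Expected project duration μ = 59 weeks. Critical path: A → B → C → E → F.

Variances on critical path: σ²_A=4.000, σ²_B=1.000, σ²_C=2.778, σ²_E=1.778, σ²_F=2.778.
Largest is σ²_A = 4.000.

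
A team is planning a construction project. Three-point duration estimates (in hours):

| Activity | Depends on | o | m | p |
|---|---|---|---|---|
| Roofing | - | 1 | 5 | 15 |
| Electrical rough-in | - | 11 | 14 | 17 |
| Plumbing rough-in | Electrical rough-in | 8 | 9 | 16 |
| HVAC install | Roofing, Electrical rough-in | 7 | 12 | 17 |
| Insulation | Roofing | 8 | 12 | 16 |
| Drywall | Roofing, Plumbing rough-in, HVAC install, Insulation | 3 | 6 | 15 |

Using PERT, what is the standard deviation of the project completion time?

2.79 hours

te_Roofing = (1 + 4·5 + 15)/6 = 36/6 = 6; σ²_Roofing = ((15−1)/6)² = 5.444
te_Electrical rough-in = (11 + 4·14 + 17)/6 = 84/6 = 14; σ²_Electrical rough-in = ((17−11)/6)² = 1.000
te_Plumbing rough-in = (8 + 4·9 + 16)/6 = 60/6 = 10; σ²_Plumbing rough-in = ((16−8)/6)² = 1.778
te_HVAC install = (7 + 4·12 + 17)/6 = 72/6 = 12; σ²_HVAC install = ((17−7)/6)² = 2.778
te_Insulation = (8 + 4·12 + 16)/6 = 72/6 = 12; σ²_Insulation = ((16−8)/6)² = 1.778
te_Drywall = (3 + 4·6 + 15)/6 = 42/6 = 7; σ²_Drywall = ((15−3)/6)² = 4.000

Forward pass:
ES_Roofing = 0; EF_Roofing = 6
ES_Electrical rough-in = 0; EF_Electrical rough-in = 14
ES_Plumbing rough-in = 14; EF_Plumbing rough-in = 14+10 = 24
ES_HVAC install = max(EF_Roofing=6, EF_Electrical rough-in=14) = 14; EF_HVAC install = 14+12 = 26
ES_Insulation = 6; EF_Insulation = 6+12 = 18
ES_Drywall = max(EF_Roofing=6, EF_Plumbing rough-in=24, EF_HVAC install=26, EF_Insulation=18) = 26; EF_Drywall = 26+7 = 33
Expected project duration μ = 33 hours. Critical path: Electrical rough-in → HVAC install → Drywall.

Variance along critical path = 1.000 + 2.778 + 4.000 = 7.778
σ = √7.778 = 2.789 hours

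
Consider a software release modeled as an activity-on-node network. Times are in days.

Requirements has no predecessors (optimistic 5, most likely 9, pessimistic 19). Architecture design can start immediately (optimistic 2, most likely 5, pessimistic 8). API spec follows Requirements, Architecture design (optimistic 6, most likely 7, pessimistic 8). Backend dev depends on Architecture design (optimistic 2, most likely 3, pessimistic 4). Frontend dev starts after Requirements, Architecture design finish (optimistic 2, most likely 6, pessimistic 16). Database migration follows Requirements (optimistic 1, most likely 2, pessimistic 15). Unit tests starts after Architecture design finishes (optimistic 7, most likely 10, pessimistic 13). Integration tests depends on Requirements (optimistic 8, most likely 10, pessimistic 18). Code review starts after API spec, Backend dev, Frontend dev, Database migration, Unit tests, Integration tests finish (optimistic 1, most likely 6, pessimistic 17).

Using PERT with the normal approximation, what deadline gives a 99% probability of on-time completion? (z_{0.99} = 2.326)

37.1 days

te_Requirements = (5 + 4·9 + 19)/6 = 60/6 = 10; σ²_Requirements = ((19−5)/6)² = 5.444
te_Architecture design = (2 + 4·5 + 8)/6 = 30/6 = 5; σ²_Architecture design = ((8−2)/6)² = 1.000
te_API spec = (6 + 4·7 + 8)/6 = 42/6 = 7; σ²_API spec = ((8−6)/6)² = 0.111
te_Backend dev = (2 + 4·3 + 4)/6 = 18/6 = 3; σ²_Backend dev = ((4−2)/6)² = 0.111
te_Frontend dev = (2 + 4·6 + 16)/6 = 42/6 = 7; σ²_Frontend dev = ((16−2)/6)² = 5.444
te_Database migration = (1 + 4·2 + 15)/6 = 24/6 = 4; σ²_Database migration = ((15−1)/6)² = 5.444
te_Unit tests = (7 + 4·10 + 13)/6 = 60/6 = 10; σ²_Unit tests = ((13−7)/6)² = 1.000
te_Integration tests = (8 + 4·10 + 18)/6 = 66/6 = 11; σ²_Integration tests = ((18−8)/6)² = 2.778
te_Code review = (1 + 4·6 + 17)/6 = 42/6 = 7; σ²_Code review = ((17−1)/6)² = 7.111

Forward pass:
ES_Requirements = 0; EF_Requirements = 10
ES_Architecture design = 0; EF_Architecture design = 5
ES_API spec = max(EF_Requirements=10, EF_Architecture design=5) = 10; EF_API spec = 10+7 = 17
ES_Backend dev = 5; EF_Backend dev = 5+3 = 8
ES_Frontend dev = max(EF_Requirements=10, EF_Architecture design=5) = 10; EF_Frontend dev = 10+7 = 17
ES_Database migration = 10; EF_Database migration = 10+4 = 14
ES_Unit tests = 5; EF_Unit tests = 5+10 = 15
ES_Integration tests = 10; EF_Integration tests = 10+11 = 21
ES_Code review = max(EF_API spec=17, EF_Backend dev=8, EF_Frontend dev=17, EF_Database migration=14, EF_Unit tests=15, EF_Integration tests=21) = 21; EF_Code review = 21+7 = 28
Expected project duration μ = 28 days. Critical path: Requirements → Integration tests → Code review.

Variance along critical path = 5.444 + 2.778 + 7.111 = 15.333; σ = 3.916 days.
D = μ + z·σ = 28 + 2.326·3.916 = 37.1 days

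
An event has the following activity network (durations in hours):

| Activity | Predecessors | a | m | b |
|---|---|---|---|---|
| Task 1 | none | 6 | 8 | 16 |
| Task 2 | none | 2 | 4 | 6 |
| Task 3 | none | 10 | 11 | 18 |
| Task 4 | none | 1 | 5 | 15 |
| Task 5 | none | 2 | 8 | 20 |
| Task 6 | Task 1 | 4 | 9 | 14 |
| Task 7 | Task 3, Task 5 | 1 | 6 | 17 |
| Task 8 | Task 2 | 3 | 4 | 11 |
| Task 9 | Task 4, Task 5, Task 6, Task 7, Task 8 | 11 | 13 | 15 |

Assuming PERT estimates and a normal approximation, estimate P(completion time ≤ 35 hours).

te_Task 1 = (6 + 4·8 + 16)/6 = 54/6 = 9; σ²_Task 1 = ((16−6)/6)² = 2.778
te_Task 2 = (2 + 4·4 + 6)/6 = 24/6 = 4; σ²_Task 2 = ((6−2)/6)² = 0.444
te_Task 3 = (10 + 4·11 + 18)/6 = 72/6 = 12; σ²_Task 3 = ((18−10)/6)² = 1.778
te_Task 4 = (1 + 4·5 + 15)/6 = 36/6 = 6; σ²_Task 4 = ((15−1)/6)² = 5.444
te_Task 5 = (2 + 4·8 + 20)/6 = 54/6 = 9; σ²_Task 5 = ((20−2)/6)² = 9.000
te_Task 6 = (4 + 4·9 + 14)/6 = 54/6 = 9; σ²_Task 6 = ((14−4)/6)² = 2.778
te_Task 7 = (1 + 4·6 + 17)/6 = 42/6 = 7; σ²_Task 7 = ((17−1)/6)² = 7.111
te_Task 8 = (3 + 4·4 + 11)/6 = 30/6 = 5; σ²_Task 8 = ((11−3)/6)² = 1.778
te_Task 9 = (11 + 4·13 + 15)/6 = 78/6 = 13; σ²_Task 9 = ((15−11)/6)² = 0.444

Forward pass:
ES_Task 1 = 0; EF_Task 1 = 9
ES_Task 2 = 0; EF_Task 2 = 4
ES_Task 3 = 0; EF_Task 3 = 12
ES_Task 4 = 0; EF_Task 4 = 6
ES_Task 5 = 0; EF_Task 5 = 9
ES_Task 6 = 9; EF_Task 6 = 9+9 = 18
ES_Task 7 = max(EF_Task 3=12, EF_Task 5=9) = 12; EF_Task 7 = 12+7 = 19
ES_Task 8 = 4; EF_Task 8 = 4+5 = 9
ES_Task 9 = max(EF_Task 4=6, EF_Task 5=9, EF_Task 6=18, EF_Task 7=19, EF_Task 8=9) = 19; EF_Task 9 = 19+13 = 32
Expected project duration μ = 32 hours. Critical path: Task 3 → Task 7 → Task 9.

Variance along critical path = 1.778 + 7.111 + 0.444 = 9.333; σ = √9.333 = 3.055 hours.
Z = (35 − 32) / 3.055 = 0.982
P(T ≤ 35) = Φ(0.982) ≈ 0.837

0.837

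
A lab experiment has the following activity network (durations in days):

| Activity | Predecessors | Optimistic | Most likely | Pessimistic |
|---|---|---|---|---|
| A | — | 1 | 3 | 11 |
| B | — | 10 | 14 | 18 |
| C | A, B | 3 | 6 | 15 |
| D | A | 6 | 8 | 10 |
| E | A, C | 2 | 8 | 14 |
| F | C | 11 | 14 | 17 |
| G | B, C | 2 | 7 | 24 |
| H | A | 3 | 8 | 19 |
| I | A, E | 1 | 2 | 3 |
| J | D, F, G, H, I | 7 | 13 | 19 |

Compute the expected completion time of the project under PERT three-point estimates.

48 days

te_A = (1 + 4·3 + 11)/6 = 24/6 = 4
te_B = (10 + 4·14 + 18)/6 = 84/6 = 14
te_C = (3 + 4·6 + 15)/6 = 42/6 = 7
te_D = (6 + 4·8 + 10)/6 = 48/6 = 8
te_E = (2 + 4·8 + 14)/6 = 48/6 = 8
te_F = (11 + 4·14 + 17)/6 = 84/6 = 14
te_G = (2 + 4·7 + 24)/6 = 54/6 = 9
te_H = (3 + 4·8 + 19)/6 = 54/6 = 9
te_I = (1 + 4·2 + 3)/6 = 12/6 = 2
te_J = (7 + 4·13 + 19)/6 = 78/6 = 13

Forward pass:
ES_A = 0; EF_A = 4
ES_B = 0; EF_B = 14
ES_C = max(EF_A=4, EF_B=14) = 14; EF_C = 14+7 = 21
ES_D = 4; EF_D = 4+8 = 12
ES_E = max(EF_A=4, EF_C=21) = 21; EF_E = 21+8 = 29
ES_F = 21; EF_F = 21+14 = 35
ES_G = max(EF_B=14, EF_C=21) = 21; EF_G = 21+9 = 30
ES_H = 4; EF_H = 4+9 = 13
ES_I = max(EF_A=4, EF_E=29) = 29; EF_I = 29+2 = 31
ES_J = max(EF_D=12, EF_F=35, EF_G=30, EF_H=13, EF_I=31) = 35; EF_J = 35+13 = 48
Expected project duration μ = 48 days. Critical path: B → C → F → J.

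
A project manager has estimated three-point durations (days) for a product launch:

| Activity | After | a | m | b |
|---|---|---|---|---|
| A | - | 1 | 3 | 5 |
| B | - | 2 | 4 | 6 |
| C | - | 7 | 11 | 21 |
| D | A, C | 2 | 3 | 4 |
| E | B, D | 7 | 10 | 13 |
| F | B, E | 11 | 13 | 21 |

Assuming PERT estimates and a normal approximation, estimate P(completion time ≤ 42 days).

0.837

te_A = (1 + 4·3 + 5)/6 = 18/6 = 3; σ²_A = ((5−1)/6)² = 0.444
te_B = (2 + 4·4 + 6)/6 = 24/6 = 4; σ²_B = ((6−2)/6)² = 0.444
te_C = (7 + 4·11 + 21)/6 = 72/6 = 12; σ²_C = ((21−7)/6)² = 5.444
te_D = (2 + 4·3 + 4)/6 = 18/6 = 3; σ²_D = ((4−2)/6)² = 0.111
te_E = (7 + 4·10 + 13)/6 = 60/6 = 10; σ²_E = ((13−7)/6)² = 1.000
te_F = (11 + 4·13 + 21)/6 = 84/6 = 14; σ²_F = ((21−11)/6)² = 2.778

Forward pass:
ES_A = 0; EF_A = 3
ES_B = 0; EF_B = 4
ES_C = 0; EF_C = 12
ES_D = max(EF_A=3, EF_C=12) = 12; EF_D = 12+3 = 15
ES_E = max(EF_B=4, EF_D=15) = 15; EF_E = 15+10 = 25
ES_F = max(EF_B=4, EF_E=25) = 25; EF_F = 25+14 = 39
Expected project duration μ = 39 days. Critical path: C → D → E → F.

Variance along critical path = 5.444 + 0.111 + 1.000 + 2.778 = 9.333; σ = √9.333 = 3.055 days.
Z = (42 − 39) / 3.055 = 0.982
P(T ≤ 42) = Φ(0.982) ≈ 0.837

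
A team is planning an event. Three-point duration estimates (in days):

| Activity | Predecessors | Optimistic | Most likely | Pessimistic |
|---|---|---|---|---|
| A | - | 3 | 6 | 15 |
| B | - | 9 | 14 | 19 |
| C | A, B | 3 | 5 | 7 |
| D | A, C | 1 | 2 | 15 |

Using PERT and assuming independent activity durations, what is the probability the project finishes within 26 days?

te_A = (3 + 4·6 + 15)/6 = 42/6 = 7; σ²_A = ((15−3)/6)² = 4.000
te_B = (9 + 4·14 + 19)/6 = 84/6 = 14; σ²_B = ((19−9)/6)² = 2.778
te_C = (3 + 4·5 + 7)/6 = 30/6 = 5; σ²_C = ((7−3)/6)² = 0.444
te_D = (1 + 4·2 + 15)/6 = 24/6 = 4; σ²_D = ((15−1)/6)² = 5.444

Forward pass:
ES_A = 0; EF_A = 7
ES_B = 0; EF_B = 14
ES_C = max(EF_A=7, EF_B=14) = 14; EF_C = 14+5 = 19
ES_D = max(EF_A=7, EF_C=19) = 19; EF_D = 19+4 = 23
Expected project duration μ = 23 days. Critical path: B → C → D.

Variance along critical path = 2.778 + 0.444 + 5.444 = 8.667; σ = √8.667 = 2.944 days.
Z = (26 − 23) / 2.944 = 1.019
P(T ≤ 26) = Φ(1.019) ≈ 0.846

0.846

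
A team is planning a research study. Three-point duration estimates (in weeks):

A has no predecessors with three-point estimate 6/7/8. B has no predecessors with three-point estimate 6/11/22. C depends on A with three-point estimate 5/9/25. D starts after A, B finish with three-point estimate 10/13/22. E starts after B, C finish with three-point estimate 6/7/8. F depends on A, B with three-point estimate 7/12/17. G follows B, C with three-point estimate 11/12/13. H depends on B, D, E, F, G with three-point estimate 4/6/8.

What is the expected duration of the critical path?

36 weeks

te_A = (6 + 4·7 + 8)/6 = 42/6 = 7
te_B = (6 + 4·11 + 22)/6 = 72/6 = 12
te_C = (5 + 4·9 + 25)/6 = 66/6 = 11
te_D = (10 + 4·13 + 22)/6 = 84/6 = 14
te_E = (6 + 4·7 + 8)/6 = 42/6 = 7
te_F = (7 + 4·12 + 17)/6 = 72/6 = 12
te_G = (11 + 4·12 + 13)/6 = 72/6 = 12
te_H = (4 + 4·6 + 8)/6 = 36/6 = 6

Forward pass:
ES_A = 0; EF_A = 7
ES_B = 0; EF_B = 12
ES_C = 7; EF_C = 7+11 = 18
ES_D = max(EF_A=7, EF_B=12) = 12; EF_D = 12+14 = 26
ES_E = max(EF_B=12, EF_C=18) = 18; EF_E = 18+7 = 25
ES_F = max(EF_A=7, EF_B=12) = 12; EF_F = 12+12 = 24
ES_G = max(EF_B=12, EF_C=18) = 18; EF_G = 18+12 = 30
ES_H = max(EF_B=12, EF_D=26, EF_E=25, EF_F=24, EF_G=30) = 30; EF_H = 30+6 = 36
Expected project duration μ = 36 weeks. Critical path: A → C → G → H.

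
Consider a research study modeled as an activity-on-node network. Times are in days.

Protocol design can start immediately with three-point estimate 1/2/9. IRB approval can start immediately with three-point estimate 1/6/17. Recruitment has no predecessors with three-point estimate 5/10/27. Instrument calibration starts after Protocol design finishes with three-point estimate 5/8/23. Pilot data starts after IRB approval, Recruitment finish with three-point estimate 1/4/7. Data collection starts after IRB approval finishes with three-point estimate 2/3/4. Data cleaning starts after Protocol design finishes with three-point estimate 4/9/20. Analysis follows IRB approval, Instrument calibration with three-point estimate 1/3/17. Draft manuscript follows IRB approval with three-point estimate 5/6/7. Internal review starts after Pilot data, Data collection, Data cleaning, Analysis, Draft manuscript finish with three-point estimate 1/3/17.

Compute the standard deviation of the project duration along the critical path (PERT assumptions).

te_Protocol design = (1 + 4·2 + 9)/6 = 18/6 = 3; σ²_Protocol design = ((9−1)/6)² = 1.778
te_IRB approval = (1 + 4·6 + 17)/6 = 42/6 = 7; σ²_IRB approval = ((17−1)/6)² = 7.111
te_Recruitment = (5 + 4·10 + 27)/6 = 72/6 = 12; σ²_Recruitment = ((27−5)/6)² = 13.444
te_Instrument calibration = (5 + 4·8 + 23)/6 = 60/6 = 10; σ²_Instrument calibration = ((23−5)/6)² = 9.000
te_Pilot data = (1 + 4·4 + 7)/6 = 24/6 = 4; σ²_Pilot data = ((7−1)/6)² = 1.000
te_Data collection = (2 + 4·3 + 4)/6 = 18/6 = 3; σ²_Data collection = ((4−2)/6)² = 0.111
te_Data cleaning = (4 + 4·9 + 20)/6 = 60/6 = 10; σ²_Data cleaning = ((20−4)/6)² = 7.111
te_Analysis = (1 + 4·3 + 17)/6 = 30/6 = 5; σ²_Analysis = ((17−1)/6)² = 7.111
te_Draft manuscript = (5 + 4·6 + 7)/6 = 36/6 = 6; σ²_Draft manuscript = ((7−5)/6)² = 0.111
te_Internal review = (1 + 4·3 + 17)/6 = 30/6 = 5; σ²_Internal review = ((17−1)/6)² = 7.111

Forward pass:
ES_Protocol design = 0; EF_Protocol design = 3
ES_IRB approval = 0; EF_IRB approval = 7
ES_Recruitment = 0; EF_Recruitment = 12
ES_Instrument calibration = 3; EF_Instrument calibration = 3+10 = 13
ES_Pilot data = max(EF_IRB approval=7, EF_Recruitment=12) = 12; EF_Pilot data = 12+4 = 16
ES_Data collection = 7; EF_Data collection = 7+3 = 10
ES_Data cleaning = 3; EF_Data cleaning = 3+10 = 13
ES_Analysis = max(EF_IRB approval=7, EF_Instrument calibration=13) = 13; EF_Analysis = 13+5 = 18
ES_Draft manuscript = 7; EF_Draft manuscript = 7+6 = 13
ES_Internal review = max(EF_Pilot data=16, EF_Data collection=10, EF_Data cleaning=13, EF_Analysis=18, EF_Draft manuscript=13) = 18; EF_Internal review = 18+5 = 23
Expected project duration μ = 23 days. Critical path: Protocol design → Instrument calibration → Analysis → Internal review.

Variance along critical path = 1.778 + 9.000 + 7.111 + 7.111 = 25.000
σ = √25.000 = 5.000 days

5.00 days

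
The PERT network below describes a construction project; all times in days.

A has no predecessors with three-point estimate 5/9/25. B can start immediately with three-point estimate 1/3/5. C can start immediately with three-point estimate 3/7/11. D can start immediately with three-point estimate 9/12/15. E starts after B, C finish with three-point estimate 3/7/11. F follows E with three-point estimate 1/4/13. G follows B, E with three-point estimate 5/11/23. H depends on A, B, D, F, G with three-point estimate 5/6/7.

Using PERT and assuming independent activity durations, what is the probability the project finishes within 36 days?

0.869

te_A = (5 + 4·9 + 25)/6 = 66/6 = 11; σ²_A = ((25−5)/6)² = 11.111
te_B = (1 + 4·3 + 5)/6 = 18/6 = 3; σ²_B = ((5−1)/6)² = 0.444
te_C = (3 + 4·7 + 11)/6 = 42/6 = 7; σ²_C = ((11−3)/6)² = 1.778
te_D = (9 + 4·12 + 15)/6 = 72/6 = 12; σ²_D = ((15−9)/6)² = 1.000
te_E = (3 + 4·7 + 11)/6 = 42/6 = 7; σ²_E = ((11−3)/6)² = 1.778
te_F = (1 + 4·4 + 13)/6 = 30/6 = 5; σ²_F = ((13−1)/6)² = 4.000
te_G = (5 + 4·11 + 23)/6 = 72/6 = 12; σ²_G = ((23−5)/6)² = 9.000
te_H = (5 + 4·6 + 7)/6 = 36/6 = 6; σ²_H = ((7−5)/6)² = 0.111

Forward pass:
ES_A = 0; EF_A = 11
ES_B = 0; EF_B = 3
ES_C = 0; EF_C = 7
ES_D = 0; EF_D = 12
ES_E = max(EF_B=3, EF_C=7) = 7; EF_E = 7+7 = 14
ES_F = 14; EF_F = 14+5 = 19
ES_G = max(EF_B=3, EF_E=14) = 14; EF_G = 14+12 = 26
ES_H = max(EF_A=11, EF_B=3, EF_D=12, EF_F=19, EF_G=26) = 26; EF_H = 26+6 = 32
Expected project duration μ = 32 days. Critical path: C → E → G → H.

Variance along critical path = 1.778 + 1.778 + 9.000 + 0.111 = 12.667; σ = √12.667 = 3.559 days.
Z = (36 − 32) / 3.559 = 1.124
P(T ≤ 36) = Φ(1.124) ≈ 0.869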